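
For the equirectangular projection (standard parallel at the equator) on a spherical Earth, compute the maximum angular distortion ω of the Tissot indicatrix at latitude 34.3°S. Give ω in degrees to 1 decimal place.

In the plate carrée (x = Rλ, y = Rφ), meridians are true-scale (h = 1) and parallels are stretched by k = sec φ.
At 34.3°: h = 1.000, k = 1.211; principal scales a = 1.211, b = 1.000.
sin(ω/2) = (a − b)/(a + b) = 0.2105/2.211 = 0.09523, so ω = 2 arcsin(0.09523) ≈ 10.9°.

10.9°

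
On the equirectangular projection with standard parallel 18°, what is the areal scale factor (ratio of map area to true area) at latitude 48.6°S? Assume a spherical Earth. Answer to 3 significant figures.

With standard parallel φ₀ = 18°, the equirectangular projection gives x = Rλ cos φ₀, y = Rφ, so h = 1 and k = cos 18° / cos φ.
Areal scale = h·k = 1 × cos φ₀ / cos φ; at 48.6°, h = 1.000, k = 1.438, so h·k = 1.438.

1.44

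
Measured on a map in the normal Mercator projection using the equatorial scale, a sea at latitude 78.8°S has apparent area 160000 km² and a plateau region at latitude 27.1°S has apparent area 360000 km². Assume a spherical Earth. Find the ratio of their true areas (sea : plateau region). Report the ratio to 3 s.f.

Since Mercator area scale is 1/cos²φ, the true area equals the apparent area multiplied by cos²φ.
True area of sea: 160000 × cos²(78.8°) = 160000 × 0.03773 = 6036 km².
True area of plateau region: 360000 × cos²(27.1°) = 360000 × 0.7925 = 285300 km².
Ratio = 6036 / 285300 ≈ 0.0212.

0.0212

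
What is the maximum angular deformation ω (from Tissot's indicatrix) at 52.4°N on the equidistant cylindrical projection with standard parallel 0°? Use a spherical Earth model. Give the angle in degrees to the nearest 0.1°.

28.0°

In the plate carrée (x = Rλ, y = Rφ), meridians are true-scale (h = 1) and parallels are stretched by k = sec φ.
At 52.4°: h = 1.000, k = 1.639; principal scales a = 1.639, b = 1.000.
sin(ω/2) = (a − b)/(a + b) = 0.6390/2.639 = 0.2421, so ω = 2 arcsin(0.2421) ≈ 28.0°.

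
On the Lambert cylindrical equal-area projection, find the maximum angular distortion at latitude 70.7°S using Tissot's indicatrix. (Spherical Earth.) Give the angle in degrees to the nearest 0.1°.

The Lambert cylindrical equal-area projection is the cylindrical equal-area projection with its standard parallel at the equator (φ₀ = 0). A cylindrical equal-area projection with standard parallel φ₀ has meridian scale h = cos φ / cos φ₀ and parallel scale k = cos φ₀ / cos φ (so areas are preserved, h·k = 1).
At 70.7°: h = 0.3305, k = 3.026; principal scales a = 3.026, b = 0.3305.
sin(ω/2) = (a − b)/(a + b) = 2.695/3.356 = 0.8030, so ω = 2 arcsin(0.8030) ≈ 106.8°.

106.8°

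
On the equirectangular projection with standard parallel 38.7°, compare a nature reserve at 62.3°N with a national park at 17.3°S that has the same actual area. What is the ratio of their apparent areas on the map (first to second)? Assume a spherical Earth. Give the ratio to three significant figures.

The equidistant cylindrical projection with φ₀ = 38.7° has h = 1 (meridians true) and k = cos φ₀ / cos φ along parallels.
Areal scale at 62.3°: h·k = 1.000 × 1.679 = 1.679.
Areal scale at 17.3°: h·k = 1.000 × 0.8174 = 0.8174.
Ratio = 1.679/0.8174 ≈ 2.05.

2.05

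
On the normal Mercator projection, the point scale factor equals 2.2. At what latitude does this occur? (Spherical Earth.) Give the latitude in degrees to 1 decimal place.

Mercator scale is k = sec φ = 1/cos φ.
1/cos φ = 2.2  ⇒  cos φ = 0.4545  ⇒  φ = arccos(0.4545) ≈ 63.0°.

63.0°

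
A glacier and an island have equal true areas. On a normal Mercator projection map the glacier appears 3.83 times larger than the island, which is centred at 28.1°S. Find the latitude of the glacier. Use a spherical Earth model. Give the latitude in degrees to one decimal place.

Mercator areal scale is sec²φ, so apparent-area ratio = sec²φ₁ / sec²φ₂ = cos²φ₂ / cos²φ₁.
cos²φ₂ / cos²φ₁ = 3.83  ⇒  cos φ₁ = cos 28.1° / √3.83 = 0.8821/1.957 = 0.4507.
φ₁ = arccos(0.4507) ≈ 63.2°.

63.2°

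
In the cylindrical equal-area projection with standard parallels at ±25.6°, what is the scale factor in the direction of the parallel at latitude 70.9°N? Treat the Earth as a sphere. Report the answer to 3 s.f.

2.76

A cylindrical equal-area projection with standard parallel φ₀ has meridian scale h = cos φ / cos φ₀ and parallel scale k = cos φ₀ / cos φ (so areas are preserved, h·k = 1).
k = cos 25.6° / cos 70.9° = 0.9018/0.3272 = 2.756.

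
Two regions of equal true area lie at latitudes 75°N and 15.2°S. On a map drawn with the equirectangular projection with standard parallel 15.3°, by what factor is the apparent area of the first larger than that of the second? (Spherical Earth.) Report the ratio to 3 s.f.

3.73

With standard parallel φ₀ = 15.3°, the equirectangular projection gives x = Rλ cos φ₀, y = Rφ, so h = 1 and k = cos 15.3° / cos φ.
Areal scale at 75°: h·k = 1.000 × 3.727 = 3.727.
Areal scale at 15.2°: h·k = 1.000 × 0.9995 = 0.9995.
Ratio = 3.727/0.9995 ≈ 3.73.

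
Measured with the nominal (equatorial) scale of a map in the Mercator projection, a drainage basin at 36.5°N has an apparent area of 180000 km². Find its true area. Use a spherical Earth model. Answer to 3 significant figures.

116000 km²

The Mercator projection is conformal; its linear scale factor is the same in every direction and equals sec φ = 1/cos φ.
Areal scale = k² = sec²φ = 1/cos²(36.5°) = 1/0.8039² = 1.548.
True area = apparent / (areal scale) = 180000 / 1.548 ≈ 116000 km².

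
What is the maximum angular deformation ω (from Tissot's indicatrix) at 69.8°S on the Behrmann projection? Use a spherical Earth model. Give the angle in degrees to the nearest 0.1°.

Behrmann is a cylindrical equal-area projection with standard parallels at ±30°. A cylindrical equal-area projection with standard parallel φ₀ has meridian scale h = cos φ / cos φ₀ and parallel scale k = cos φ₀ / cos φ (so areas are preserved, h·k = 1).
At 69.8°: h = 0.3987, k = 2.508; principal scales a = 2.508, b = 0.3987.
sin(ω/2) = (a − b)/(a + b) = 2.109/2.907 = 0.7257, so ω = 2 arcsin(0.7257) ≈ 93.0°.

93.0°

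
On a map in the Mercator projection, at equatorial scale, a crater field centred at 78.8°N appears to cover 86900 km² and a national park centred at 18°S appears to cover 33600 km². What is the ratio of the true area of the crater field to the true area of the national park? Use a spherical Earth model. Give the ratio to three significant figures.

0.108

Since Mercator area scale is 1/cos²φ, the true area equals the apparent area multiplied by cos²φ.
True area of crater field: 86900 × cos²(78.8°) = 86900 × 0.03773 = 3278 km².
True area of national park: 33600 × cos²(18°) = 33600 × 0.9045 = 30390 km².
Ratio = 3278 / 30390 ≈ 0.108.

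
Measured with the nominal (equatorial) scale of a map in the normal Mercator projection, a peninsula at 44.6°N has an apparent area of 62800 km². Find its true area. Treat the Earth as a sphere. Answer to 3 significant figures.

For Mercator, h = k = sec φ (a conformal cylindrical projection has a single point scale, 1/cos φ).
Areal scale = k² = sec²φ = 1/cos²(44.6°) = 1/0.7120² = 1.972.
True area = apparent / (areal scale) = 62800 / 1.972 ≈ 31800 km².

31800 km²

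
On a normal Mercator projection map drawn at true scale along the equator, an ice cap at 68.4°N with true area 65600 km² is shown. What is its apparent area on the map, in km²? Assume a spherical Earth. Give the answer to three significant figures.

484000 km²

The Mercator projection is conformal; its linear scale factor is the same in every direction and equals sec φ = 1/cos φ.
Areal scale = k² = sec²φ = 1/cos²(68.4°) = 1/0.3681² = 7.379.
Apparent area = 65600 × 7.379 ≈ 484000 km².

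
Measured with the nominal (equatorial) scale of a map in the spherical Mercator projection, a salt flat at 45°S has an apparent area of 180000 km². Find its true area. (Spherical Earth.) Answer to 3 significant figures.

For Mercator, h = k = sec φ (a conformal cylindrical projection has a single point scale, 1/cos φ).
Areal scale = k² = sec²φ = 1/cos²(45°) = 1/0.7071² = 2.000.
True area = apparent / (areal scale) = 180000 / 2.000 ≈ 90000 km².

90000 km²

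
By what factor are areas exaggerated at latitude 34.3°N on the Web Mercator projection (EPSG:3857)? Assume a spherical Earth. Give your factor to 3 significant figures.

For Mercator, h = k = sec φ (a conformal cylindrical projection has a single point scale, 1/cos φ).
Areal scale = k² = sec²φ = 1/cos²(34.3°) = 1/0.8261² = 1.465.

1.47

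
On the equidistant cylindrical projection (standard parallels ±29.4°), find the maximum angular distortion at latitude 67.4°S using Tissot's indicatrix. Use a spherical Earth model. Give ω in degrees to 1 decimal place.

In the equirectangular projection with standard parallel φ₀ = 29.4° (x = Rλ cos φ₀, y = Rφ), meridians are true-scale (h = 1) and the parallel scale is k = cos φ₀ / cos φ.
At 67.4°: h = 1.000, k = 2.267; principal scales a = 2.267, b = 1.000.
sin(ω/2) = (a − b)/(a + b) = 1.267/3.267 = 0.3878, so ω = 2 arcsin(0.3878) ≈ 45.6°.

45.6°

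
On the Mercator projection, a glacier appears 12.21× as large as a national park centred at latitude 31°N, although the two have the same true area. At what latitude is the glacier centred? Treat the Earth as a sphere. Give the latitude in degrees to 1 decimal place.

75.8°

On Mercator, (apparent₁)/(apparent₂) = sec²φ₁ / sec²φ₂ when true areas are equal.
cos²φ₂ / cos²φ₁ = 12.21  ⇒  cos φ₁ = cos 31° / √12.21 = 0.8572/3.494 = 0.2453.
φ₁ = arccos(0.2453) ≈ 75.8°.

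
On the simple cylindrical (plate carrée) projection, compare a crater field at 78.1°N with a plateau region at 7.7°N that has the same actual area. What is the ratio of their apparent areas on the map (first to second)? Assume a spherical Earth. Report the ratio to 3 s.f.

4.81

For the equirectangular projection with φ₀ = 0 (plate carrée), h = 1 along meridians and k = sec φ along parallels.
Areal scale at 78.1°: h·k = 1.000 × 4.850 = 4.850.
Areal scale at 7.7°: h·k = 1.000 × 1.009 = 1.009.
Ratio = 4.850/1.009 ≈ 4.81.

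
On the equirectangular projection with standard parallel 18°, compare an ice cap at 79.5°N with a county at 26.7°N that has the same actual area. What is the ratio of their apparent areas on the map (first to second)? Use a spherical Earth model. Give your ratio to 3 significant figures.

4.90

The equidistant cylindrical projection with φ₀ = 18° has h = 1 (meridians true) and k = cos φ₀ / cos φ along parallels.
Areal scale at 79.5°: h·k = 1.000 × 5.219 = 5.219.
Areal scale at 26.7°: h·k = 1.000 × 1.065 = 1.065.
Ratio = 5.219/1.065 ≈ 4.90.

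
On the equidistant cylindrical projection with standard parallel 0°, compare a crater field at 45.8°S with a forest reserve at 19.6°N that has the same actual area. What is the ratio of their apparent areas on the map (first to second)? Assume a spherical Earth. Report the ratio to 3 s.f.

For the equirectangular projection with φ₀ = 0 (plate carrée), h = 1 along meridians and k = sec φ along parallels.
Areal scale at 45.8°: h·k = 1.000 × 1.434 = 1.434.
Areal scale at 19.6°: h·k = 1.000 × 1.062 = 1.062.
Ratio = 1.434/1.062 ≈ 1.35.

1.35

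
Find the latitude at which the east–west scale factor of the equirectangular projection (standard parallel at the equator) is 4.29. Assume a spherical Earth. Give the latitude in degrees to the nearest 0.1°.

76.5°

Plate carrée: h = 1, k = sec φ along parallels.
sec φ = 4.29  ⇒  cos φ = 0.2331  ⇒  φ ≈ 76.5°.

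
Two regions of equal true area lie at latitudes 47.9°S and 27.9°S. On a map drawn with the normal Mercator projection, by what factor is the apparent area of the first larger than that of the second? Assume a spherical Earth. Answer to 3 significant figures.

On Mercator, area is exaggerated by sec²φ = 1/cos²φ.
At 47.9°: sec²(47.9°) = 1/0.6704² = 2.225.
At 27.9°: sec²(27.9°) = 1/0.8838² = 1.280.
Ratio = 2.225/1.280 = cos²(27.9°)/cos²(47.9°) ≈ 1.74.

1.74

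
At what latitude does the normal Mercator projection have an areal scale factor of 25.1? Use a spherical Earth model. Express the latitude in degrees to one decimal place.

Mercator areal scale is sec²φ.
sec²φ = 25.1  ⇒  cos²φ = 0.03984  ⇒  cos φ = 0.1996.
φ = arccos(0.1996) ≈ 78.5°.

78.5°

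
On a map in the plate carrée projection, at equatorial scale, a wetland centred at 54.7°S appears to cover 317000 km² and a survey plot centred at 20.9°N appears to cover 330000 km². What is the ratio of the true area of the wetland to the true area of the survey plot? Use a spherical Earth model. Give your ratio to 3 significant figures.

0.594

On the plate carrée, areal scale = h·k = 1 × sec φ, so true area = apparent × cos φ.
True area of wetland: 317000 × cos(54.7°) = 317000 × 0.5779 = 183200 km².
True area of survey plot: 330000 × cos(20.9°) = 330000 × 0.9342 = 308300 km².
Ratio = 183200 / 308300 ≈ 0.594.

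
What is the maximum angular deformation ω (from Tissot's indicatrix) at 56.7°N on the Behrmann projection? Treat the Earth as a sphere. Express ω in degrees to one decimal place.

Behrmann is a cylindrical equal-area projection with standard parallels at ±30°. For cylindrical equal-area with standard parallel φ₀, h = cos φ / cos φ₀ and k = cos φ₀ / cos φ, so h·k = 1.
At 56.7°: h = 0.6340, k = 1.577; principal scales a = 1.577, b = 0.6340.
sin(ω/2) = (a − b)/(a + b) = 0.9434/2.211 = 0.4266, so ω = 2 arcsin(0.4266) ≈ 50.5°.

50.5°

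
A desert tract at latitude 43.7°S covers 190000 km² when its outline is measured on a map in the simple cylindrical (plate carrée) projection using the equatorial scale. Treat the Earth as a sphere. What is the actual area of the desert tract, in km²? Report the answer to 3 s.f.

In the plate carrée (x = Rλ, y = Rφ), meridians are true-scale (h = 1) and parallels are stretched by k = sec φ.
Areal scale = h·k = 1 × sec φ; at 43.7°, h = 1.000, k = 1.383, so h·k = 1.383.
True area = apparent / (areal scale) = 190000 / 1.383 ≈ 137000 km².

137000 km²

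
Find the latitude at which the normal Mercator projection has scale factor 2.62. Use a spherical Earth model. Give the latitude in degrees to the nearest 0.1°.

67.6°

Mercator scale is k = sec φ = 1/cos φ.
1/cos φ = 2.62  ⇒  cos φ = 0.3817  ⇒  φ = arccos(0.3817) ≈ 67.6°.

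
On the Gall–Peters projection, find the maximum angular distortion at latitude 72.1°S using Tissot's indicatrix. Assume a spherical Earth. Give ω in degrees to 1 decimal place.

86.0°

Gall–Peters is a cylindrical equal-area projection with standard parallels at ±45°. A cylindrical equal-area projection with standard parallel φ₀ has meridian scale h = cos φ / cos φ₀ and parallel scale k = cos φ₀ / cos φ (so areas are preserved, h·k = 1).
At 72.1°: h = 0.4347, k = 2.301; principal scales a = 2.301, b = 0.4347.
sin(ω/2) = (a − b)/(a + b) = 1.866/2.735 = 0.6822, so ω = 2 arcsin(0.6822) ≈ 86.0°.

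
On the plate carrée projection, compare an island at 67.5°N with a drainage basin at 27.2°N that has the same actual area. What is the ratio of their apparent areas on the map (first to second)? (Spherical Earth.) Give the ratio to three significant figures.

In the plate carrée (x = Rλ, y = Rφ), meridians are true-scale (h = 1) and parallels are stretched by k = sec φ.
Areal scale at 67.5°: h·k = 1.000 × 2.613 = 2.613.
Areal scale at 27.2°: h·k = 1.000 × 1.124 = 1.124.
Ratio = 2.613/1.124 ≈ 2.32.

2.32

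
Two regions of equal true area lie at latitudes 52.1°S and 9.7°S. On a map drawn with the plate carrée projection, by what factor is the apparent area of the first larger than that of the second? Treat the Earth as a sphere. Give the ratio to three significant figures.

In the plate carrée (x = Rλ, y = Rφ), meridians are true-scale (h = 1) and parallels are stretched by k = sec φ.
Areal scale at 52.1°: h·k = 1.000 × 1.628 = 1.628.
Areal scale at 9.7°: h·k = 1.000 × 1.015 = 1.015.
Ratio = 1.628/1.015 ≈ 1.60.

1.60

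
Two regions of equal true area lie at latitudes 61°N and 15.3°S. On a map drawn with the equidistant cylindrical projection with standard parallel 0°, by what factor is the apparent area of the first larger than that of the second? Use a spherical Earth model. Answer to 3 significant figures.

1.99

Plate carrée maps x = Rλ, y = Rφ. The meridian scale is h = 1 and the parallel scale is k = 1/cos φ = sec φ.
Areal scale at 61°: h·k = 1.000 × 2.063 = 2.063.
Areal scale at 15.3°: h·k = 1.000 × 1.037 = 1.037.
Ratio = 2.063/1.037 ≈ 1.99.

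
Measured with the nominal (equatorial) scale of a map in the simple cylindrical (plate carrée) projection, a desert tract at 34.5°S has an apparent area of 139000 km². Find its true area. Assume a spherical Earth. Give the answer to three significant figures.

In the plate carrée (x = Rλ, y = Rφ), meridians are true-scale (h = 1) and parallels are stretched by k = sec φ.
Areal scale = h·k = 1 × sec φ; at 34.5°, h = 1.000, k = 1.213, so h·k = 1.213.
True area = apparent / (areal scale) = 139000 / 1.213 ≈ 115000 km².

115000 km²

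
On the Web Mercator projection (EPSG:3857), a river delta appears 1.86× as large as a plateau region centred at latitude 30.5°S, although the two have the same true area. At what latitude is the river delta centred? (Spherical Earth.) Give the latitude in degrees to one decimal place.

50.8°

Mercator areal scale is sec²φ, so apparent-area ratio = sec²φ₁ / sec²φ₂ = cos²φ₂ / cos²φ₁.
cos²φ₂ / cos²φ₁ = 1.86  ⇒  cos φ₁ = cos 30.5° / √1.86 = 0.8616/1.364 = 0.6318.
φ₁ = arccos(0.6318) ≈ 50.8°.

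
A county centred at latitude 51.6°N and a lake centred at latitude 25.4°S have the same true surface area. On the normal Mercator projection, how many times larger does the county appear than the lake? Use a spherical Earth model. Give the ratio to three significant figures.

Mercator is conformal with k = sec φ, so areal scale = k² = sec²φ.
At 51.6°: sec²(51.6°) = 1/0.6211² = 2.592.
At 25.4°: sec²(25.4°) = 1/0.9033² = 1.225.
Ratio = 2.592/1.225 = cos²(25.4°)/cos²(51.6°) ≈ 2.11.

2.11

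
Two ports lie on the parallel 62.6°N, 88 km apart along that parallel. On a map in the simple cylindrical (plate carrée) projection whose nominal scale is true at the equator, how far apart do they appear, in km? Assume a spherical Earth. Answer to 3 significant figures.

191 km

Plate carrée maps x = Rλ, y = Rφ. The meridian scale is h = 1 and the parallel scale is k = 1/cos φ = sec φ.
Along the parallel, k = sec 62.6° = 1/0.4602 = 2.173.
Map distance = 88 × 2.173 ≈ 191 km.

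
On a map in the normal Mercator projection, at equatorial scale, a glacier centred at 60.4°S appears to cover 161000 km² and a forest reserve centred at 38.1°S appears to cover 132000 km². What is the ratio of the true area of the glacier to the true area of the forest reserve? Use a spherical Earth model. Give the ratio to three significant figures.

0.481

On Mercator the areal scale is sec²φ, so true area = apparent × cos²φ.
True area of glacier: 161000 × cos²(60.4°) = 161000 × 0.2440 = 39280 km².
True area of forest reserve: 132000 × cos²(38.1°) = 132000 × 0.6193 = 81740 km².
Ratio = 39280 / 81740 ≈ 0.481.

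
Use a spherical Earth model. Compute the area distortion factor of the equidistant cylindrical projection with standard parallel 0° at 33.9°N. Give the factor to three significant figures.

1.20

In the plate carrée (x = Rλ, y = Rφ), meridians are true-scale (h = 1) and parallels are stretched by k = sec φ.
Areal scale = h·k = 1 × sec φ; at 33.9°, h = 1.000, k = 1.205, so h·k = 1.205.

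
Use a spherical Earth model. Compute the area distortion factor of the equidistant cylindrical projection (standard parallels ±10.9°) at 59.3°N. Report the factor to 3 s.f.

1.92

In the equirectangular projection with standard parallel φ₀ = 10.9° (x = Rλ cos φ₀, y = Rφ), meridians are true-scale (h = 1) and the parallel scale is k = cos φ₀ / cos φ.
Areal scale = h·k = 1 × cos φ₀ / cos φ; at 59.3°, h = 1.000, k = 1.923, so h·k = 1.923.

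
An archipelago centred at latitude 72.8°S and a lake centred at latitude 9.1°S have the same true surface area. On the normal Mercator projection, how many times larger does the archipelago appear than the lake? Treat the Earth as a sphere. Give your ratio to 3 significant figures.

11.1

On Mercator, area is exaggerated by sec²φ = 1/cos²φ.
At 72.8°: sec²(72.8°) = 1/0.2957² = 11.44.
At 9.1°: sec²(9.1°) = 1/0.9874² = 1.026.
Ratio = 11.44/1.026 = cos²(9.1°)/cos²(72.8°) ≈ 11.1.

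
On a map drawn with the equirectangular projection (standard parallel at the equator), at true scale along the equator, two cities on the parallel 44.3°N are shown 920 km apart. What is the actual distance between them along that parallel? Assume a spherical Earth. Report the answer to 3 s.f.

Plate carrée maps x = Rλ, y = Rφ. The meridian scale is h = 1 and the parallel scale is k = 1/cos φ = sec φ.
Along the parallel at 44.3°, map distances are exaggerated by k = sec 44.3° = 1.397.
True distance = 920 / 1.397 = 920 × cos 44.3° ≈ 658 km.

658 km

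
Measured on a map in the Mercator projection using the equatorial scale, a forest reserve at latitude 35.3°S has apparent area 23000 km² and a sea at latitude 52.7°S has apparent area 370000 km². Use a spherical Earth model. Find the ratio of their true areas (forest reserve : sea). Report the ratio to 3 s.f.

On Mercator the areal scale is sec²φ, so true area = apparent × cos²φ.
True area of forest reserve: 23000 × cos²(35.3°) = 23000 × 0.6661 = 15320 km².
True area of sea: 370000 × cos²(52.7°) = 370000 × 0.3672 = 135900 km².
Ratio = 15320 / 135900 ≈ 0.113.

0.113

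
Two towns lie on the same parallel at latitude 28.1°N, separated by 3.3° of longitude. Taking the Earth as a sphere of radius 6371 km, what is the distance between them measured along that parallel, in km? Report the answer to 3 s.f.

Arc length along a parallel = R cos φ · Δλ (with Δλ in radians).
= 6371 × cos 28.1° × (3.3° × π/180) = 6371 × 0.8821 × 0.05760 ≈ 324 km.

324 km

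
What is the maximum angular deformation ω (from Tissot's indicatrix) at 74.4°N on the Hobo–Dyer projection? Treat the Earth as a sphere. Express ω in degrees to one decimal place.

105.1°

The Hobo–Dyer projection is cylindrical equal-area with φ₀ = 37.5°. A cylindrical equal-area projection with standard parallel φ₀ has meridian scale h = cos φ / cos φ₀ and parallel scale k = cos φ₀ / cos φ (so areas are preserved, h·k = 1).
At 74.4°: h = 0.3390, k = 2.950; principal scales a = 2.950, b = 0.3390.
sin(ω/2) = (a − b)/(a + b) = 2.611/3.289 = 0.7939, so ω = 2 arcsin(0.7939) ≈ 105.1°.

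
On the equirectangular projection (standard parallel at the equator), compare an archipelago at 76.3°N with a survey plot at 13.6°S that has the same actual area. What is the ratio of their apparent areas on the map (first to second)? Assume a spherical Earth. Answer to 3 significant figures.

In the plate carrée (x = Rλ, y = Rφ), meridians are true-scale (h = 1) and parallels are stretched by k = sec φ.
Areal scale at 76.3°: h·k = 1.000 × 4.222 = 4.222.
Areal scale at 13.6°: h·k = 1.000 × 1.029 = 1.029.
Ratio = 4.222/1.029 ≈ 4.10.

4.10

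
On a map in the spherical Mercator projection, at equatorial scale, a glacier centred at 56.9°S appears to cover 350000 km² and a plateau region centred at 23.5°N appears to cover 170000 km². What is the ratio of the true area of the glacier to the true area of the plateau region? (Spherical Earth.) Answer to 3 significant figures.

0.730

On Mercator the areal scale is sec²φ, so true area = apparent × cos²φ.
True area of glacier: 350000 × cos²(56.9°) = 350000 × 0.2982 = 104400 km².
True area of plateau region: 170000 × cos²(23.5°) = 170000 × 0.8410 = 143000 km².
Ratio = 104400 / 143000 ≈ 0.730.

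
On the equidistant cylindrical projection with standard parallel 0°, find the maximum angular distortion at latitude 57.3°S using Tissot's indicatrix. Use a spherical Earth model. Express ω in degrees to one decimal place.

34.7°

For the equirectangular projection with φ₀ = 0 (plate carrée), h = 1 along meridians and k = sec φ along parallels.
At 57.3°: h = 1.000, k = 1.851; principal scales a = 1.851, b = 1.000.
sin(ω/2) = (a − b)/(a + b) = 0.8510/2.851 = 0.2985, so ω = 2 arcsin(0.2985) ≈ 34.7°.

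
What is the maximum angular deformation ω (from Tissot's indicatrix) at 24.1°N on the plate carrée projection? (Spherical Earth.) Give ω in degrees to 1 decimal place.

For the equirectangular projection with φ₀ = 0 (plate carrée), h = 1 along meridians and k = sec φ along parallels.
At 24.1°: h = 1.000, k = 1.095; principal scales a = 1.095, b = 1.000.
sin(ω/2) = (a − b)/(a + b) = 0.09549/2.095 = 0.04557, so ω = 2 arcsin(0.04557) ≈ 5.2°.

5.2°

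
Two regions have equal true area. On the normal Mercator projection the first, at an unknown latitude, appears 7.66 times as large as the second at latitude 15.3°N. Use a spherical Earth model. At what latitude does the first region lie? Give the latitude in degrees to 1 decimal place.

For equal true areas on Mercator, apparent areas scale as sec²φ, so the ratio is cos²φ₂ / cos²φ₁.
cos²φ₂ / cos²φ₁ = 7.66  ⇒  cos φ₁ = cos 15.3° / √7.66 = 0.9646/2.768 = 0.3485.
φ₁ = arccos(0.3485) ≈ 69.6°.

69.6°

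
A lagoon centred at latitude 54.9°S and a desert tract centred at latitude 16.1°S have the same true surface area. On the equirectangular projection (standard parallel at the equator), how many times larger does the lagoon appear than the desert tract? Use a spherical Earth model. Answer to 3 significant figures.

1.67

For the equirectangular projection with φ₀ = 0 (plate carrée), h = 1 along meridians and k = sec φ along parallels.
Areal scale at 54.9°: h·k = 1.000 × 1.739 = 1.739.
Areal scale at 16.1°: h·k = 1.000 × 1.041 = 1.041.
Ratio = 1.739/1.041 ≈ 1.67.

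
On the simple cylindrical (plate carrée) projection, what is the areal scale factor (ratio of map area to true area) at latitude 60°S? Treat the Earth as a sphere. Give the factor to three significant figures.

In the plate carrée (x = Rλ, y = Rφ), meridians are true-scale (h = 1) and parallels are stretched by k = sec φ.
Areal scale = h·k = 1 × sec φ; at 60°, h = 1.000, k = 2.000, so h·k = 2.000.

2.00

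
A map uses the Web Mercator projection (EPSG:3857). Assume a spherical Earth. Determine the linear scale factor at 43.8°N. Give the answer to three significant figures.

Mercator is conformal, so the point scale is isotropic: h = k = sec φ = 1/cos φ.
k = 1/cos 43.8° = 1/0.7218 = 1.386.

1.39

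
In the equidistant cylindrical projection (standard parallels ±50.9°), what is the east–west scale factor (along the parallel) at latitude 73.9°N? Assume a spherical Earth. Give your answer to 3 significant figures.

The equidistant cylindrical projection with φ₀ = 50.9° has h = 1 (meridians true) and k = cos φ₀ / cos φ along parallels.
k = cos 50.9° / cos 73.9° = 0.6307/0.2773 = 2.274.

2.27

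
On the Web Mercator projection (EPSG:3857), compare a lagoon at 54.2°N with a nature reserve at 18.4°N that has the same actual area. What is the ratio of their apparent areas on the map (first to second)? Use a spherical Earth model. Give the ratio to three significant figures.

On Mercator, area is exaggerated by sec²φ = 1/cos²φ.
At 54.2°: sec²(54.2°) = 1/0.5850² = 2.922.
At 18.4°: sec²(18.4°) = 1/0.9489² = 1.111.
Ratio = 2.922/1.111 = cos²(18.4°)/cos²(54.2°) ≈ 2.63.

2.63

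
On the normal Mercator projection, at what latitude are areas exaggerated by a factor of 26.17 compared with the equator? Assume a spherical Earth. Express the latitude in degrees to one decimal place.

78.7°

Mercator areal scale is sec²φ.
sec²φ = 26.17  ⇒  cos²φ = 0.03821  ⇒  cos φ = 0.1955.
φ = arccos(0.1955) ≈ 78.7°.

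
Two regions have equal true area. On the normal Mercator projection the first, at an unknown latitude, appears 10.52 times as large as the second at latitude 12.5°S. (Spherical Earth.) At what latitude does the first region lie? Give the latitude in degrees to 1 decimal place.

On Mercator, (apparent₁)/(apparent₂) = sec²φ₁ / sec²φ₂ when true areas are equal.
cos²φ₂ / cos²φ₁ = 10.52  ⇒  cos φ₁ = cos 12.5° / √10.52 = 0.9763/3.243 = 0.3010.
φ₁ = arccos(0.3010) ≈ 72.5°.

72.5°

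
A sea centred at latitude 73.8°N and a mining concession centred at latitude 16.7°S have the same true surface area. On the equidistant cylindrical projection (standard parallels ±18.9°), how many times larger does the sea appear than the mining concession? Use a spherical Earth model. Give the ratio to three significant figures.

The equidistant cylindrical projection with φ₀ = 18.9° has h = 1 (meridians true) and k = cos φ₀ / cos φ along parallels.
Areal scale at 73.8°: h·k = 1.000 × 3.391 = 3.391.
Areal scale at 16.7°: h·k = 1.000 × 0.9877 = 0.9877.
Ratio = 3.391/0.9877 ≈ 3.43.

3.43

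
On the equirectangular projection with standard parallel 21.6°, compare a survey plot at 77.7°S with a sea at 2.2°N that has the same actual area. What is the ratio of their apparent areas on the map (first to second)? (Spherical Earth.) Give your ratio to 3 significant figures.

4.69

In the equirectangular projection with standard parallel φ₀ = 21.6° (x = Rλ cos φ₀, y = Rφ), meridians are true-scale (h = 1) and the parallel scale is k = cos φ₀ / cos φ.
Areal scale at 77.7°: h·k = 1.000 × 4.365 = 4.365.
Areal scale at 2.2°: h·k = 1.000 × 0.9305 = 0.9305.
Ratio = 4.365/0.9305 ≈ 4.69.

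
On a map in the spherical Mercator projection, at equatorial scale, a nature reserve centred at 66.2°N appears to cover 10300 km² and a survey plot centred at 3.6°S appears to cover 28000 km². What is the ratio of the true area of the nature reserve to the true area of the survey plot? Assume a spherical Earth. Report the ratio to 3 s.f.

Mercator's areal exaggeration is sec²φ; hence true area = (apparent area) · cos²φ.
True area of nature reserve: 10300 × cos²(66.2°) = 10300 × 0.1628 = 1677 km².
True area of survey plot: 28000 × cos²(3.6°) = 28000 × 0.9961 = 27890 km².
Ratio = 1677 / 27890 ≈ 0.0601.

0.0601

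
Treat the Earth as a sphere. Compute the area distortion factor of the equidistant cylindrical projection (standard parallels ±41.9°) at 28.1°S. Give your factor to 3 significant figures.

0.844

In the equirectangular projection with standard parallel φ₀ = 41.9° (x = Rλ cos φ₀, y = Rφ), meridians are true-scale (h = 1) and the parallel scale is k = cos φ₀ / cos φ.
Areal scale = h·k = 1 × cos φ₀ / cos φ; at 28.1°, h = 1.000, k = 0.8438, so h·k = 0.8438.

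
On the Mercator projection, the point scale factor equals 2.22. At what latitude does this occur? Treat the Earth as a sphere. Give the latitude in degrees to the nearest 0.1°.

Mercator scale is k = sec φ = 1/cos φ.
1/cos φ = 2.22  ⇒  cos φ = 0.4505  ⇒  φ = arccos(0.4505) ≈ 63.2°.

63.2°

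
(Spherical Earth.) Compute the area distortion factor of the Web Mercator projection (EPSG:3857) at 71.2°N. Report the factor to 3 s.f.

For Mercator, h = k = sec φ (a conformal cylindrical projection has a single point scale, 1/cos φ).
Areal scale = k² = sec²φ = 1/cos²(71.2°) = 1/0.3223² = 9.629.

9.63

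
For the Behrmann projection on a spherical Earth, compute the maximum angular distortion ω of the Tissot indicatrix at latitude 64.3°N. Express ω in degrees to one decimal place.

Behrmann is a cylindrical equal-area projection with standard parallels at ±30°. A cylindrical equal-area projection with standard parallel φ₀ has meridian scale h = cos φ / cos φ₀ and parallel scale k = cos φ₀ / cos φ (so areas are preserved, h·k = 1).
At 64.3°: h = 0.5007, k = 1.997; principal scales a = 1.997, b = 0.5007.
sin(ω/2) = (a − b)/(a + b) = 1.496/2.498 = 0.5990, so ω = 2 arcsin(0.5990) ≈ 73.6°.

73.6°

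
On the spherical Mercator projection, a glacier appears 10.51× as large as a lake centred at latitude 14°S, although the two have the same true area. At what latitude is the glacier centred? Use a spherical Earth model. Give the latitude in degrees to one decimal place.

On Mercator, (apparent₁)/(apparent₂) = sec²φ₁ / sec²φ₂ when true areas are equal.
cos²φ₂ / cos²φ₁ = 10.51  ⇒  cos φ₁ = cos 14° / √10.51 = 0.9703/3.242 = 0.2993.
φ₁ = arccos(0.2993) ≈ 72.6°.

72.6°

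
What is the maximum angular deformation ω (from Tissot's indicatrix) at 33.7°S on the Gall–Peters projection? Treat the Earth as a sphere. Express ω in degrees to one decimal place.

18.6°

The Gall–Peters projection is cylindrical equal-area with φ₀ = 45°. A cylindrical equal-area projection with standard parallel φ₀ has meridian scale h = cos φ / cos φ₀ and parallel scale k = cos φ₀ / cos φ (so areas are preserved, h·k = 1).
At 33.7°: h = 1.177, k = 0.8499; principal scales a = 1.177, b = 0.8499.
sin(ω/2) = (a − b)/(a + b) = 0.3266/2.026 = 0.1612, so ω = 2 arcsin(0.1612) ≈ 18.6°.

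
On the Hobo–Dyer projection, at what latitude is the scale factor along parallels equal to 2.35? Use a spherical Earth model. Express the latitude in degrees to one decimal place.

Hobo–Dyer is a cylindrical equal-area projection with standard parallels at ±37.5°. A cylindrical equal-area projection with standard parallel φ₀ has meridian scale h = cos φ / cos φ₀ and parallel scale k = cos φ₀ / cos φ (so areas are preserved, h·k = 1).
k = cos φ₀ / cos φ = 2.35  ⇒  cos φ = cos 37.5° / 2.35 = 0.3376.
φ = arccos(0.3376) ≈ 70.3°.

70.3°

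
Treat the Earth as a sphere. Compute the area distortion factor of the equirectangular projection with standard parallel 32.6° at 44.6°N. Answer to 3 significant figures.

The equidistant cylindrical projection with φ₀ = 32.6° has h = 1 (meridians true) and k = cos φ₀ / cos φ along parallels.
Areal scale = h·k = 1 × cos φ₀ / cos φ; at 44.6°, h = 1.000, k = 1.183, so h·k = 1.183.

1.18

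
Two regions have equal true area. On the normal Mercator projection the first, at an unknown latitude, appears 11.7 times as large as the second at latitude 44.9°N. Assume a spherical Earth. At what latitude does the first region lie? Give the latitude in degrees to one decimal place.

78.0°

For equal true areas on Mercator, apparent areas scale as sec²φ, so the ratio is cos²φ₂ / cos²φ₁.
cos²φ₂ / cos²φ₁ = 11.7  ⇒  cos φ₁ = cos 44.9° / √11.7 = 0.7083/3.421 = 0.2071.
φ₁ = arccos(0.2071) ≈ 78.0°.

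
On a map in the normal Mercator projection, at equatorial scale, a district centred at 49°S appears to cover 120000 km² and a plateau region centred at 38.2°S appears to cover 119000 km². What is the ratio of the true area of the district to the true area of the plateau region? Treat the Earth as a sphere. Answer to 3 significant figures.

0.703

Mercator's areal exaggeration is sec²φ; hence true area = (apparent area) · cos²φ.
True area of district: 120000 × cos²(49°) = 120000 × 0.4304 = 51650 km².
True area of plateau region: 119000 × cos²(38.2°) = 119000 × 0.6176 = 73490 km².
Ratio = 51650 / 73490 ≈ 0.703.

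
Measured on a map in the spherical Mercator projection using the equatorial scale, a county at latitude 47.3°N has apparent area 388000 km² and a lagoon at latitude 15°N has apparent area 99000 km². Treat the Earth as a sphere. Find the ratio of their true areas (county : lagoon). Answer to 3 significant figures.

Since Mercator area scale is 1/cos²φ, the true area equals the apparent area multiplied by cos²φ.
True area of county: 388000 × cos²(47.3°) = 388000 × 0.4599 = 178400 km².
True area of lagoon: 99000 × cos²(15°) = 99000 × 0.9330 = 92370 km².
Ratio = 178400 / 92370 ≈ 1.93.

1.93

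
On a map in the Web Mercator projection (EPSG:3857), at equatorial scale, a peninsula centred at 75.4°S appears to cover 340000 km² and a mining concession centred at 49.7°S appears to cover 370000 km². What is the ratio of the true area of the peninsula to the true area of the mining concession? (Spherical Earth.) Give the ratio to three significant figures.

0.140

On Mercator the areal scale is sec²φ, so true area = apparent × cos²φ.
True area of peninsula: 340000 × cos²(75.4°) = 340000 × 0.06354 = 21600 km².
True area of mining concession: 370000 × cos²(49.7°) = 370000 × 0.4183 = 154800 km².
Ratio = 21600 / 154800 ≈ 0.140.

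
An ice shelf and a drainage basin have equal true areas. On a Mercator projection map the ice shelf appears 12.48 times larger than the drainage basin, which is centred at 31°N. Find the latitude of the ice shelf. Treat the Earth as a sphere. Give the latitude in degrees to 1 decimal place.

For equal true areas on Mercator, apparent areas scale as sec²φ, so the ratio is cos²φ₂ / cos²φ₁.
cos²φ₂ / cos²φ₁ = 12.48  ⇒  cos φ₁ = cos 31° / √12.48 = 0.8572/3.533 = 0.2426.
φ₁ = arccos(0.2426) ≈ 76.0°.

76.0°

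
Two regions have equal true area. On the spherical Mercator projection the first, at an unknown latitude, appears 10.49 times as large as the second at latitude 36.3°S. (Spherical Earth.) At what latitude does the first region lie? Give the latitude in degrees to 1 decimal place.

75.6°

Mercator areal scale is sec²φ, so apparent-area ratio = sec²φ₁ / sec²φ₂ = cos²φ₂ / cos²φ₁.
cos²φ₂ / cos²φ₁ = 10.49  ⇒  cos φ₁ = cos 36.3° / √10.49 = 0.8059/3.239 = 0.2488.
φ₁ = arccos(0.2488) ≈ 75.6°.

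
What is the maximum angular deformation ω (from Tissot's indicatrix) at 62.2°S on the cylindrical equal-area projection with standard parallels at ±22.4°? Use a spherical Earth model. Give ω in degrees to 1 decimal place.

A cylindrical equal-area projection with standard parallel φ₀ has meridian scale h = cos φ / cos φ₀ and parallel scale k = cos φ₀ / cos φ (so areas are preserved, h·k = 1).
At 62.2°: h = 0.5044, k = 1.982; principal scales a = 1.982, b = 0.5044.
sin(ω/2) = (a − b)/(a + b) = 1.478/2.487 = 0.5943, so ω = 2 arcsin(0.5943) ≈ 72.9°.

72.9°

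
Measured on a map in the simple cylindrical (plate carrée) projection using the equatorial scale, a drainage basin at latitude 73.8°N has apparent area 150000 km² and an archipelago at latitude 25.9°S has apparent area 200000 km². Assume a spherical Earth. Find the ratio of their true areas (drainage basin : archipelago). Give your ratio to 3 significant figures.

On the plate carrée, areal scale = h·k = 1 × sec φ, so true area = apparent × cos φ.
True area of drainage basin: 150000 × cos(73.8°) = 150000 × 0.2790 = 41850 km².
True area of archipelago: 200000 × cos(25.9°) = 200000 × 0.8996 = 179900 km².
Ratio = 41850 / 179900 ≈ 0.233.

0.233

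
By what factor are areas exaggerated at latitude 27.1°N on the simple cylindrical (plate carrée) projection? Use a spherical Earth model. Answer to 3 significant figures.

1.12

In the plate carrée (x = Rλ, y = Rφ), meridians are true-scale (h = 1) and parallels are stretched by k = sec φ.
Areal scale = h·k = 1 × sec φ; at 27.1°, h = 1.000, k = 1.123, so h·k = 1.123.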